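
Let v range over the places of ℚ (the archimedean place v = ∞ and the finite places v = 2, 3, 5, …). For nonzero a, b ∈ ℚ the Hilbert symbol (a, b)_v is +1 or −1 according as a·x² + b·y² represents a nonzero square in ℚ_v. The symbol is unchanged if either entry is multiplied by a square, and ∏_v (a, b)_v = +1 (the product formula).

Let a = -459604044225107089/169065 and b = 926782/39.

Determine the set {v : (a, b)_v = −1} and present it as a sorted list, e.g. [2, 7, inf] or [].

[5, 13]

Mod squares: a ≡ -65, b ≡ 42978. Check v ∈ {∞, 2, 3, 5, 7, 11, 13, 17, 19, 29}.
v=∞: -65 < 0 and 42978 > 0  ⇒  (a,b)_∞ = +1.
v=13: a=13^-1·(≡6), b=13^-1·(≡4) mod 13; (6|13)=-1, (4|13)=+1; (−1)^{-1·-1·6}·(-1)^-1·(+1)^-1 = -1.
v=5: a=5^-1·(≡2), b=5^0·(≡3) mod 5; (2|5)=-1, (3|5)=-1; (−1)^{-1·0·2}·(-1)^0·(-1)^-1 = -1.
v=17: a=17^-2·(≡11), b=17^0·(≡2) mod 17; (11|17)=-1, (2|17)=+1; (−1)^{-2·0·8}·(-1)^0·(+1)^-2 = +1.
v=3: a=3^-2·(≡1), b=3^-1·(≡1) mod 3; (1|3)=+1, (1|3)=+1; (−1)^{-2·-1·1}·(+1)^-1·(+1)^-2 = +1.
v=29: a=29^6·(≡16), b=29^3·(≡27) mod 29; (16|29)=+1, (27|29)=-1; (−1)^{6·3·14}·(+1)^3·(-1)^6 = +1.
v=2: v_2(a)=0, v_2(b)=1; units ≡ 7, 1 (mod 8); ε·ε+αω+βω = 1·0+0·0+1·0 ≡ 0  ⇒  (a,b)_2 = +1.
v=7: a=7^2·(≡3), b=7^0·(≡6) mod 7; (3|7)=-1, (6|7)=-1; (−1)^{2·0·3}·(-1)^0·(-1)^2 = +1.
v=19: a=19^4·(≡9), b=19^1·(≡5) mod 19; (9|19)=+1, (5|19)=+1; (−1)^{4·1·9}·(+1)^1·(+1)^4 = +1.
v=11: a=11^2·(≡5), b=11^0·(≡9) mod 11; (5|11)=+1, (9|11)=+1; (−1)^{2·0·5}·(+1)^0·(+1)^2 = +1.
Ram(-65, 42978) = {5, 13}; no ℚ_5-point on the conic.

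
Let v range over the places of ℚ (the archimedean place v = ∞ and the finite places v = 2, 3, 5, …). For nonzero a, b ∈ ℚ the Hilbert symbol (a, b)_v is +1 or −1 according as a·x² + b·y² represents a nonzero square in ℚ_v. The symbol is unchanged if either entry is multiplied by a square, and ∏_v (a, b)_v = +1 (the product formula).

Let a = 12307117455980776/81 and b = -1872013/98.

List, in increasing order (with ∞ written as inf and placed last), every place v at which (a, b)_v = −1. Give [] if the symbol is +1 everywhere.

[41, 47]

(a, b) ≡ (42394, -22154) mod (ℚ^×)²; places V = {2, 3, 7, 11, 13, 17, 19, 23, 41, 47, 53, ∞}.
(a,b)_47: α=1, u≡32; β=0, v≡11 (mod 47); (32|47)=+1, (11|47)=-1; sign (−1)^0·+1^0·-1^1 = -1.
(a,b)_2: α=3, β=-1; u≡5, v≡3 (mod 8); ε(u)ε(v)=0·1, αω(v)=3·1, βω(u)=-1·1; sum ≡ 0  ⇒  +1.
(a,b)_17: α=2, u≡2; β=0, v≡6 (mod 17); (2|17)=+1, (6|17)=-1; sign (−1)^0·+1^0·-1^2 = +1.
(a,b)_∞: sgn(42394)=+, sgn(-22154)=−, so +1.
(a,b)_11: α=1, u≡5; β=1, v≡2 (mod 11); (5|11)=+1, (2|11)=-1; sign (−1)^1·+1^1·-1^1 = +1.
(a,b)_13: α=2, u≡10; β=2, v≡11 (mod 13); (10|13)=+1, (11|13)=-1; sign (−1)^0·+1^2·-1^2 = +1.
(a,b)_23: α=2, u≡14; β=0, v≡12 (mod 23); (14|23)=-1, (12|23)=+1; sign (−1)^0·-1^0·+1^2 = +1.
(a,b)_7: α=0, u≡4; β=-2, v≡2 (mod 7); (4|7)=+1, (2|7)=+1; sign (−1)^0·+1^-2·+1^0 = +1.
(a,b)_41: α=1, u≡23; β=0, v≡26 (mod 41); (23|41)=+1, (26|41)=-1; sign (−1)^0·+1^0·-1^1 = -1.
(a,b)_3: α=-4, u≡1; β=0, v≡1 (mod 3); (1|3)=+1, (1|3)=+1; sign (−1)^0·+1^0·+1^-4 = +1.
(a,b)_53: α=2, u≡24; β=1, v≡36 (mod 53); (24|53)=+1, (36|53)=+1; sign (−1)^0·+1^1·+1^2 = +1.
(a,b)_19: α=0, u≡16; β=1, v≡15 (mod 19); (16|19)=+1, (15|19)=-1; sign (−1)^0·+1^1·-1^0 = +1.
Ram(42394, -22154) = {41, 47}; no ℚ_41-point on the conic.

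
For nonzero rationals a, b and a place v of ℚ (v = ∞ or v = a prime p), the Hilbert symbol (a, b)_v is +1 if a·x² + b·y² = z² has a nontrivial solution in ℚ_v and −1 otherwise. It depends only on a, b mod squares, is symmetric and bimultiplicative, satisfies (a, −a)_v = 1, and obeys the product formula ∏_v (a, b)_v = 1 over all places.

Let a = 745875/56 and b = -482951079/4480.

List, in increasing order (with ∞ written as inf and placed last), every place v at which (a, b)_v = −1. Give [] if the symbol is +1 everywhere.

Mod squares: a ≡ 46410, b ≡ -2730. Check v ∈ {∞, 2, 3, 5, 7, 13, 17, 23}.
v=3: a=3^3·(≡2), b=3^5·(≡2) mod 3; (2|3)=-1, (2|3)=-1; (−1)^{3·5·1}·(-1)^5·(-1)^3 = -1.
v=∞: 46410 > 0 and -2730 < 0  ⇒  (a,b)_∞ = +1.
v=23: a=23^0·(≡10), b=23^2·(≡7) mod 23; (10|23)=-1, (7|23)=-1; (−1)^{0·2·11}·(-1)^2·(-1)^0 = +1.
v=2: v_2(a)=-3, v_2(b)=-7; units ≡ 5, 3 (mod 8); ε·ε+αω+βω = 0·1+-3·1+-7·1 ≡ 0  ⇒  (a,b)_2 = +1.
v=5: a=5^3·(≡2), b=5^-1·(≡1) mod 5; (2|5)=-1, (1|5)=+1; (−1)^{3·-1·2}·(-1)^-1·(+1)^3 = -1.
v=17: a=17^1·(≡3), b=17^2·(≡12) mod 17; (3|17)=-1, (12|17)=-1; (−1)^{1·2·8}·(-1)^2·(-1)^1 = -1.
v=13: a=13^1·(≡8), b=13^1·(≡7) mod 13; (8|13)=-1, (7|13)=-1; (−1)^{1·1·6}·(-1)^1·(-1)^1 = +1.
v=7: a=7^-1·(≡4), b=7^-1·(≡4) mod 7; (4|7)=+1, (4|7)=+1; (−1)^{-1·-1·3}·(+1)^-1·(+1)^-1 = -1.
(46410, -2730 / ℚ) ramifies at {3, 5, 7, 17}: a division algebra.

[3, 5, 7, 17]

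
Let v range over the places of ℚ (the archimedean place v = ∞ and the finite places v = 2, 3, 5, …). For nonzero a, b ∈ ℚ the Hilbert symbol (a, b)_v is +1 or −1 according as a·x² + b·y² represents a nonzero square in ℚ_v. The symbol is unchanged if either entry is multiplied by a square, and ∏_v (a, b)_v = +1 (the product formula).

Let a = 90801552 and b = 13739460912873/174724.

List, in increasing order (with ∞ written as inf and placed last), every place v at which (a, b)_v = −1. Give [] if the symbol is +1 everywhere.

Mod squares: a ≡ 5675097, b ≡ 138417. Check v ∈ {∞, 2, 3, 11, 19, 29, 37, 41, 43}.
v=∞: 5675097 > 0 and 138417 > 0  ⇒  (a,b)_∞ = +1.
v=2: v_2(a)=4, v_2(b)=-2; units ≡ 1, 1 (mod 8); ε·ε+αω+βω = 0·0+4·0+-2·0 ≡ 0  ⇒  (a,b)_2 = +1.
v=3: a=3^1·(≡1), b=3^11·(≡2) mod 3; (1|3)=+1, (2|3)=-1; (−1)^{1·11·1}·(+1)^11·(-1)^1 = +1.
v=19: a=19^0·(≡1), b=19^-2·(≡13) mod 19; (1|19)=+1, (13|19)=-1; (−1)^{0·-2·9}·(+1)^-2·(-1)^0 = +1.
v=37: a=37^1·(≡34), b=37^1·(≡3) mod 37; (34|37)=+1, (3|37)=+1; (−1)^{1·1·18}·(+1)^1·(+1)^1 = +1.
v=41: a=41^1·(≡16), b=41^2·(≡20) mod 41; (16|41)=+1, (20|41)=+1; (−1)^{1·2·20}·(+1)^2·(+1)^1 = +1.
v=11: a=11^0·(≡6), b=11^-2·(≡1) mod 11; (6|11)=-1, (1|11)=+1; (−1)^{0·-2·5}·(-1)^-2·(+1)^0 = +1.
v=29: a=29^1·(≡16), b=29^1·(≡27) mod 29; (16|29)=+1, (27|29)=-1; (−1)^{1·1·14}·(+1)^1·(-1)^1 = -1.
v=43: a=43^1·(≡20), b=43^1·(≡27) mod 43; (20|43)=-1, (27|43)=-1; (−1)^{1·1·21}·(-1)^1·(-1)^1 = -1.
|Ram(5675097, 138417)| = 2, even; anisotropic at {29, 43}.

[29, 43]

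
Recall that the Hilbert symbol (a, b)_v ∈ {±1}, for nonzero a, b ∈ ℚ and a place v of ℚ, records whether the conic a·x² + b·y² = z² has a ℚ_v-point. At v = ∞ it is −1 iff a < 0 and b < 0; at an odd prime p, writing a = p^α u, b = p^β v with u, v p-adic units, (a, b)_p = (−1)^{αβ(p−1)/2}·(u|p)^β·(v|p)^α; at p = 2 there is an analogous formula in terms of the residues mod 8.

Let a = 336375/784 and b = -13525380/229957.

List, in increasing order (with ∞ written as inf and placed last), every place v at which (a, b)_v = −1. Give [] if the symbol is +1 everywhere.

[2, 5]

(a, b) ≡ (1495, -4485) mod (ℚ^×)²; places V = {2, 3, 5, 7, 11, 13, 19, 23, ∞}.
(a,b)_2: α=-4, β=2; u≡7, v≡3 (mod 8); ε(u)ε(v)=1·1, αω(v)=-4·1, βω(u)=2·0; sum ≡ 1  ⇒  -1.
(a,b)_11: α=0, u≡2; β=2, v≡1 (mod 11); (2|11)=-1, (1|11)=+1; sign (−1)^0·-1^2·+1^0 = +1.
(a,b)_5: α=3, u≡4; β=1, v≡2 (mod 5); (4|5)=+1, (2|5)=-1; sign (−1)^0·+1^1·-1^3 = -1.
(a,b)_23: α=1, u≡10; β=1, v≡9 (mod 23); (10|23)=-1, (9|23)=+1; sign (−1)^1·-1^1·+1^1 = +1.
(a,b)_∞: sgn(1495)=+, sgn(-4485)=−, so +1.
(a,b)_19: α=0, u≡15; β=-2, v≡15 (mod 19); (15|19)=-1, (15|19)=-1; sign (−1)^0·-1^-2·-1^0 = +1.
(a,b)_7: α=-2, u≡2; β=-2, v≡2 (mod 7); (2|7)=+1, (2|7)=+1; sign (−1)^0·+1^-2·+1^-2 = +1.
(a,b)_3: α=2, u≡1; β=5, v≡2 (mod 3); (1|3)=+1, (2|3)=-1; sign (−1)^0·+1^5·-1^2 = +1.
(a,b)_13: α=1, u≡11; β=-1, v≡6 (mod 13); (11|13)=-1, (6|13)=-1; sign (−1)^0·-1^-1·-1^1 = +1.
Ram(1495, -4485) = {2, 5}; no ℚ_2-point on the conic.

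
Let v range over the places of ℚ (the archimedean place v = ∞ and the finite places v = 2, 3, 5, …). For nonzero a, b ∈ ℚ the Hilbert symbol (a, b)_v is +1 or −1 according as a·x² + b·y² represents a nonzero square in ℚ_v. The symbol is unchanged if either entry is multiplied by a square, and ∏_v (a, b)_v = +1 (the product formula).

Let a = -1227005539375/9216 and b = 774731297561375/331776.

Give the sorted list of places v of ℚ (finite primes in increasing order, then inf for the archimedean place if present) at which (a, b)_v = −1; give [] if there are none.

(a, b) ≡ (-16687, 1295) mod (ℚ^×)²; places V = {2, 3, 5, 7, 11, 37, 41, ∞}.
(a,b)_∞: sgn(-16687)=−, sgn(1295)=+, so +1.
(a,b)_37: α=1, u≡33; β=1, v≡20 (mod 37); (33|37)=+1, (20|37)=-1; sign (−1)^0·+1^1·-1^1 = -1.
(a,b)_3: α=-2, u≡2; β=-4, v≡2 (mod 3); (2|3)=-1, (2|3)=-1; sign (−1)^0·-1^-4·-1^-2 = +1.
(a,b)_7: α=6, u≡4; β=7, v≡6 (mod 7); (4|7)=+1, (6|7)=-1; sign (−1)^0·+1^7·-1^6 = +1.
(a,b)_11: α=1, u≡4; β=2, v≡10 (mod 11); (4|11)=+1, (10|11)=-1; sign (−1)^0·+1^2·-1^1 = -1.
(a,b)_41: α=1, u≡29; β=2, v≡27 (mod 41); (29|41)=-1, (27|41)=-1; sign (−1)^0·-1^2·-1^1 = -1.
(a,b)_5: α=4, u≡2; β=3, v≡1 (mod 5); (2|5)=-1, (1|5)=+1; sign (−1)^0·-1^3·+1^4 = -1.
(a,b)_2: α=-10, β=-12; u≡1, v≡7 (mod 8); ε(u)ε(v)=0·1, αω(v)=-10·0, βω(u)=-12·0; sum ≡ 0  ⇒  +1.
Ram(-16687, 1295) = {5, 11, 37, 41}; no ℚ_5-point on the conic.

[5, 11, 37, 41]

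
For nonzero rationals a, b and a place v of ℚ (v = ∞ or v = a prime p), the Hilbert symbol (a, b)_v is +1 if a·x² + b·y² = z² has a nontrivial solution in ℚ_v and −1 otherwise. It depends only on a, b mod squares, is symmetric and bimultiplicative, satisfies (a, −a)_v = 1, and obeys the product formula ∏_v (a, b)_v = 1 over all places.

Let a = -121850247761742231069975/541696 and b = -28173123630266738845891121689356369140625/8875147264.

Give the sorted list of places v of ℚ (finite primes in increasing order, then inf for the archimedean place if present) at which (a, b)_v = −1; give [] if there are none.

[41, 47, 53, inf]

Mod squares: a ≡ -726479, b ≡ -2166905. Check v ∈ {∞, 2, 3, 5, 7, 13, 17, 23, 29, 31, 37, 41, 47, 53}.
v=23: a=23^-2·(≡17), b=23^-2·(≡21) mod 23; (17|23)=-1, (21|23)=-1; (−1)^{-2·-2·11}·(-1)^-2·(-1)^-2 = +1.
v=13: a=13^3·(≡12), b=13^3·(≡1) mod 13; (12|13)=+1, (1|13)=+1; (−1)^{3·3·6}·(+1)^3·(+1)^3 = +1.
v=2: v_2(a)=-10, v_2(b)=-24; units ≡ 1, 7 (mod 8); ε·ε+αω+βω = 0·1+-10·0+-24·0 ≡ 0  ⇒  (a,b)_2 = +1.
v=41: a=41^1·(≡14), b=41^2·(≡17) mod 41; (14|41)=-1, (17|41)=-1; (−1)^{1·2·20}·(-1)^2·(-1)^1 = -1.
v=47: a=47^1·(≡2), b=47^2·(≡35) mod 47; (2|47)=+1, (35|47)=-1; (−1)^{1·2·23}·(+1)^2·(-1)^1 = -1.
v=17: a=17^2·(≡8), b=17^3·(≡13) mod 17; (8|17)=+1, (13|17)=+1; (−1)^{2·3·8}·(+1)^3·(+1)^2 = +1.
v=3: a=3^6·(≡1), b=3^10·(≡1) mod 3; (1|3)=+1, (1|3)=+1; (−1)^{6·10·1}·(+1)^10·(+1)^6 = +1.
v=37: a=37^2·(≡21), b=37^3·(≡14) mod 37; (21|37)=+1, (14|37)=-1; (−1)^{2·3·18}·(+1)^3·(-1)^2 = +1.
v=31: a=31^0·(≡24), b=31^2·(≡11) mod 31; (24|31)=-1, (11|31)=-1; (−1)^{0·2·15}·(-1)^2·(-1)^0 = +1.
v=7: a=7^2·(≡2), b=7^0·(≡1) mod 7; (2|7)=+1, (1|7)=+1; (−1)^{2·0·3}·(+1)^0·(+1)^2 = +1.
v=29: a=29^1·(≡4), b=29^2·(≡5) mod 29; (4|29)=+1, (5|29)=+1; (−1)^{1·2·14}·(+1)^2·(+1)^1 = +1.
v=5: a=5^2·(≡1), b=5^9·(≡1) mod 5; (1|5)=+1, (1|5)=+1; (−1)^{2·9·2}·(+1)^9·(+1)^2 = +1.
v=∞: -726479 < 0 and -2166905 < 0  ⇒  (a,b)_∞ = -1.
v=53: a=53^2·(≡31), b=53^3·(≡32) mod 53; (31|53)=-1, (32|53)=-1; (−1)^{2·3·26}·(-1)^3·(-1)^2 = -1.
(-726479, -2166905 / ℚ) ramifies at {41, 47, 53, ∞}: a division algebra.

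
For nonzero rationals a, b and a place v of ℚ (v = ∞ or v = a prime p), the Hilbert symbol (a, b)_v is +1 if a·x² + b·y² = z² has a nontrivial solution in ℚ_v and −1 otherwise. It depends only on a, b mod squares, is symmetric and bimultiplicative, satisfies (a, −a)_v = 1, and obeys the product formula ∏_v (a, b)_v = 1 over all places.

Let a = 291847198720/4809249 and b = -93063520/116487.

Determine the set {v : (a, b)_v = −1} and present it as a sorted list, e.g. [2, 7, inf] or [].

(a, b) ≡ (48070, -336490) mod (ℚ^×)²; places V = {2, 3, 5, 7, 11, 17, 19, 23, 43, ∞}.
(a,b)_7: α=2, u≡1; β=-1, v≡5 (mod 7); (1|7)=+1, (5|7)=-1; sign (−1)^0·+1^-1·-1^2 = +1.
(a,b)_19: α=1, u≡10; β=1, v≡16 (mod 19); (10|19)=-1, (16|19)=+1; sign (−1)^1·-1^1·+1^1 = +1.
(a,b)_2: α=11, β=5; u≡3, v≡3 (mod 8); ε(u)ε(v)=1·1, αω(v)=11·1, βω(u)=5·1; sum ≡ 1  ⇒  -1.
(a,b)_11: α=3, u≡3; β=3, v≡5 (mod 11); (3|11)=+1, (5|11)=+1; sign (−1)^1·+1^3·+1^3 = -1.
(a,b)_17: α=-2, u≡3; β=0, v≡13 (mod 17); (3|17)=-1, (13|17)=+1; sign (−1)^0·-1^0·+1^-2 = +1.
(a,b)_23: α=1, u≡10; β=1, v≡10 (mod 23); (10|23)=-1, (10|23)=-1; sign (−1)^1·-1^1·-1^1 = -1.
(a,b)_3: α=-2, u≡1; β=-2, v≡2 (mod 3); (1|3)=+1, (2|3)=-1; sign (−1)^0·+1^-2·-1^-2 = +1.
(a,b)_∞: sgn(48070)=+, sgn(-336490)=−, so +1.
(a,b)_43: α=-2, u≡19; β=-2, v≡26 (mod 43); (19|43)=-1, (26|43)=-1; sign (−1)^0·-1^-2·-1^-2 = +1.
(a,b)_5: α=1, u≡1; β=1, v≡3 (mod 5); (1|5)=+1, (3|5)=-1; sign (−1)^0·+1^1·-1^1 = -1.
Ram(48070, -336490) = {2, 5, 11, 23}; no ℚ_2-point on the conic.

[2, 5, 11, 23]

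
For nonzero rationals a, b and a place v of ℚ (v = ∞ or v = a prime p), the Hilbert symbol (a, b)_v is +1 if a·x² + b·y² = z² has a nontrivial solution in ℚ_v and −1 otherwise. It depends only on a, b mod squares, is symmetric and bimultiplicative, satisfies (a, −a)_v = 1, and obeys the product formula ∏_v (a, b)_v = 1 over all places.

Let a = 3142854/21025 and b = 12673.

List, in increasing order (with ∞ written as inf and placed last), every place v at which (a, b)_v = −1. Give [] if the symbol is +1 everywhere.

[13, 23, 29, 37]

Mod squares: a ≡ 2886, b ≡ 12673. Check v ∈ {∞, 2, 3, 5, 11, 13, 19, 23, 29, 37}.
v=5: a=5^-2·(≡4), b=5^0·(≡3) mod 5; (4|5)=+1, (3|5)=-1; (−1)^{-2·0·2}·(+1)^0·(-1)^-2 = +1.
v=19: a=19^0·(≡11), b=19^1·(≡2) mod 19; (11|19)=+1, (2|19)=-1; (−1)^{0·1·9}·(+1)^1·(-1)^0 = +1.
v=3: a=3^3·(≡2), b=3^0·(≡1) mod 3; (2|3)=-1, (1|3)=+1; (−1)^{3·0·1}·(-1)^0·(+1)^3 = +1.
v=29: a=29^-2·(≡27), b=29^1·(≡2) mod 29; (27|29)=-1, (2|29)=-1; (−1)^{-2·1·14}·(-1)^1·(-1)^-2 = -1.
v=23: a=23^0·(≡14), b=23^1·(≡22) mod 23; (14|23)=-1, (22|23)=-1; (−1)^{0·1·11}·(-1)^1·(-1)^0 = -1.
v=11: a=11^2·(≡9), b=11^0·(≡1) mod 11; (9|11)=+1, (1|11)=+1; (−1)^{2·0·5}·(+1)^0·(+1)^2 = +1.
v=∞: 2886 > 0 and 12673 > 0  ⇒  (a,b)_∞ = +1.
v=2: v_2(a)=1, v_2(b)=0; units ≡ 3, 1 (mod 8); ε·ε+αω+βω = 1·0+1·0+0·1 ≡ 0  ⇒  (a,b)_2 = +1.
v=13: a=13^1·(≡9), b=13^0·(≡11) mod 13; (9|13)=+1, (11|13)=-1; (−1)^{1·0·6}·(+1)^0·(-1)^1 = -1.
v=37: a=37^1·(≡3), b=37^0·(≡19) mod 37; (3|37)=+1, (19|37)=-1; (−1)^{1·0·18}·(+1)^0·(-1)^1 = -1.
Ram(2886, 12673) = {13, 23, 29, 37}; no ℚ_13-point on the conic.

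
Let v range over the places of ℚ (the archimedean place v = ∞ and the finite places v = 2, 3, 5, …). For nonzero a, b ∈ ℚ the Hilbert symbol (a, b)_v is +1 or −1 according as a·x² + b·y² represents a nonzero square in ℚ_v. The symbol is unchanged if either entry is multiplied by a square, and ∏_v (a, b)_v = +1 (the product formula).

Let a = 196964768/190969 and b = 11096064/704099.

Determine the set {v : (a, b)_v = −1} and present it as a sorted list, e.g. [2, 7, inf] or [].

Mod squares: a ≡ 602, b ≡ 3311. Check v ∈ {∞, 2, 3, 7, 11, 13, 19, 23, 43}.
v=43: a=43^1·(≡36), b=43^1·(≡18) mod 43; (36|43)=+1, (18|43)=-1; (−1)^{1·1·21}·(+1)^1·(-1)^1 = +1.
v=∞: 602 > 0 and 3311 > 0  ⇒  (a,b)_∞ = +1.
v=7: a=7^1·(≡4), b=7^1·(≡4) mod 7; (4|7)=+1, (4|7)=+1; (−1)^{1·1·3}·(+1)^1·(+1)^1 = -1.
v=19: a=19^-2·(≡8), b=19^0·(≡4) mod 19; (8|19)=-1, (4|19)=+1; (−1)^{-2·0·9}·(-1)^0·(+1)^-2 = +1.
v=23: a=23^-2·(≡8), b=23^-2·(≡11) mod 23; (8|23)=+1, (11|23)=-1; (−1)^{-2·-2·11}·(+1)^-2·(-1)^-2 = +1.
v=2: v_2(a)=5, v_2(b)=12; units ≡ 5, 7 (mod 8); ε·ε+αω+βω = 0·1+5·0+12·1 ≡ 0  ⇒  (a,b)_2 = +1.
v=11: a=11^2·(≡8), b=11^-3·(≡1) mod 11; (8|11)=-1, (1|11)=+1; (−1)^{2·-3·5}·(-1)^-3·(+1)^2 = -1.
v=13: a=13^2·(≡4), b=13^0·(≡3) mod 13; (4|13)=+1, (3|13)=+1; (−1)^{2·0·6}·(+1)^0·(+1)^2 = +1.
v=3: a=3^0·(≡2), b=3^2·(≡2) mod 3; (2|3)=-1, (2|3)=-1; (−1)^{0·2·1}·(-1)^2·(-1)^0 = +1.
(602, 3311 / ℚ) ramifies at {7, 11}: a division algebra.

[7, 11]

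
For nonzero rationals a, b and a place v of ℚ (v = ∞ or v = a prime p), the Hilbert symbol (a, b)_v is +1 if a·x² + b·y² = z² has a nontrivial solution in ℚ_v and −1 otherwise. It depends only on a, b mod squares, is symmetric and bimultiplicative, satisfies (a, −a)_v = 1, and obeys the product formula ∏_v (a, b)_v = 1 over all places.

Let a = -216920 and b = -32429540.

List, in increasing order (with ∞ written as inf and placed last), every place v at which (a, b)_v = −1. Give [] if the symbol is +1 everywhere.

[5, 11, 13, 17, 29, inf]

Mod squares: a ≡ -54230, b ≡ -8107385. Check v ∈ {∞, 2, 5, 11, 13, 17, 23, 29}.
v=29: a=29^1·(≡2), b=29^1·(≡9) mod 29; (2|29)=-1, (9|29)=+1; (−1)^{1·1·14}·(-1)^1·(+1)^1 = -1.
v=5: a=5^1·(≡1), b=5^1·(≡2) mod 5; (1|5)=+1, (2|5)=-1; (−1)^{1·1·2}·(+1)^1·(-1)^1 = -1.
v=11: a=11^1·(≡3), b=11^1·(≡3) mod 11; (3|11)=+1, (3|11)=+1; (−1)^{1·1·5}·(+1)^1·(+1)^1 = -1.
v=23: a=23^0·(≡16), b=23^1·(≡12) mod 23; (16|23)=+1, (12|23)=+1; (−1)^{0·1·11}·(+1)^1·(+1)^0 = +1.
v=13: a=13^0·(≡11), b=13^1·(≡3) mod 13; (11|13)=-1, (3|13)=+1; (−1)^{0·1·6}·(-1)^1·(+1)^0 = -1.
v=2: v_2(a)=3, v_2(b)=2; units ≡ 5, 7 (mod 8); ε·ε+αω+βω = 0·1+3·0+2·1 ≡ 0  ⇒  (a,b)_2 = +1.
v=17: a=17^1·(≡7), b=17^1·(≡1) mod 17; (7|17)=-1, (1|17)=+1; (−1)^{1·1·8}·(-1)^1·(+1)^1 = -1.
v=∞: -54230 < 0 and -8107385 < 0  ⇒  (a,b)_∞ = -1.
Ram(-54230, -8107385) = {5, 11, 13, 17, 29, ∞}; no ℚ_5-point on the conic.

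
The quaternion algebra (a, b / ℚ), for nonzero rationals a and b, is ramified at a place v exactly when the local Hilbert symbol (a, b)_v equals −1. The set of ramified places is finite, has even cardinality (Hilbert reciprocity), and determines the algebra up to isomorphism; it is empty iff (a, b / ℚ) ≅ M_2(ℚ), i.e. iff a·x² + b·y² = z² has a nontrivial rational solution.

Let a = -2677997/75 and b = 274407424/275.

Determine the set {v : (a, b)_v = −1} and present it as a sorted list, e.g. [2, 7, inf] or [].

Mod squares: a ≡ -163959, b ≡ 736934. Check v ∈ {∞, 2, 3, 5, 7, 11, 19, 31, 41, 43}.
v=2: v_2(a)=0, v_2(b)=13; units ≡ 1, 3 (mod 8); ε·ε+αω+βω = 0·1+0·1+13·0 ≡ 0  ⇒  (a,b)_2 = +1.
v=43: a=43^1·(≡17), b=43^1·(≡9) mod 43; (17|43)=+1, (9|43)=+1; (−1)^{1·1·21}·(+1)^1·(+1)^1 = -1.
v=41: a=41^1·(≡24), b=41^1·(≡39) mod 41; (24|41)=-1, (39|41)=+1; (−1)^{1·1·20}·(-1)^1·(+1)^1 = -1.
v=∞: -163959 < 0 and 736934 > 0  ⇒  (a,b)_∞ = +1.
v=31: a=31^1·(≡27), b=31^0·(≡28) mod 31; (27|31)=-1, (28|31)=+1; (−1)^{1·0·15}·(-1)^0·(+1)^1 = +1.
v=5: a=5^-2·(≡1), b=5^-2·(≡4) mod 5; (1|5)=+1, (4|5)=+1; (−1)^{-2·-2·2}·(+1)^-2·(+1)^-2 = +1.
v=11: a=11^0·(≡7), b=11^-1·(≡9) mod 11; (7|11)=-1, (9|11)=+1; (−1)^{0·-1·5}·(-1)^-1·(+1)^0 = -1.
v=3: a=3^-1·(≡1), b=3^0·(≡2) mod 3; (1|3)=+1, (2|3)=-1; (−1)^{-1·0·1}·(+1)^0·(-1)^-1 = -1.
v=19: a=19^0·(≡4), b=19^1·(≡5) mod 19; (4|19)=+1, (5|19)=+1; (−1)^{0·1·9}·(+1)^1·(+1)^0 = +1.
v=7: a=7^2·(≡2), b=7^0·(≡2) mod 7; (2|7)=+1, (2|7)=+1; (−1)^{2·0·3}·(+1)^0·(+1)^2 = +1.
(-163959, 736934 / ℚ) ramifies at {3, 11, 41, 43}: a division algebra.

[3, 11, 41, 43]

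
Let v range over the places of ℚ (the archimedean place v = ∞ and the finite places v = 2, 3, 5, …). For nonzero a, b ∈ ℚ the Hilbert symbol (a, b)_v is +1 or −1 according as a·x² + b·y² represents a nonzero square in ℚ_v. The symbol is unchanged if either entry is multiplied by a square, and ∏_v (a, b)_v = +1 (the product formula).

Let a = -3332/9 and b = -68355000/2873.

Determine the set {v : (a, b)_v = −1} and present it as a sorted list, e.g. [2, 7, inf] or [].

[17, inf]

Mod squares: a ≡ -17, b ≡ -1054. Check v ∈ {∞, 2, 3, 5, 7, 13, 17, 31}.
v=7: a=7^2·(≡1), b=7^2·(≡3) mod 7; (1|7)=+1, (3|7)=-1; (−1)^{2·2·3}·(+1)^2·(-1)^2 = +1.
v=17: a=17^1·(≡16), b=17^-1·(≡6) mod 17; (16|17)=+1, (6|17)=-1; (−1)^{1·-1·8}·(+1)^-1·(-1)^1 = -1.
v=2: v_2(a)=2, v_2(b)=3; units ≡ 7, 1 (mod 8); ε·ε+αω+βω = 1·0+2·0+3·0 ≡ 0  ⇒  (a,b)_2 = +1.
v=5: a=5^0·(≡2), b=5^4·(≡4) mod 5; (2|5)=-1, (4|5)=+1; (−1)^{0·4·2}·(-1)^4·(+1)^0 = +1.
v=31: a=31^0·(≡19), b=31^1·(≡28) mod 31; (19|31)=+1, (28|31)=+1; (−1)^{0·1·15}·(+1)^1·(+1)^0 = +1.
v=3: a=3^-2·(≡1), b=3^2·(≡2) mod 3; (1|3)=+1, (2|3)=-1; (−1)^{-2·2·1}·(+1)^2·(-1)^-2 = +1.
v=∞: -17 < 0 and -1054 < 0  ⇒  (a,b)_∞ = -1.
v=13: a=13^0·(≡1), b=13^-2·(≡10) mod 13; (1|13)=+1, (10|13)=+1; (−1)^{0·-2·6}·(+1)^-2·(+1)^0 = +1.
Ram(-17, -1054) = {17, ∞}; no ℚ_17-point on the conic.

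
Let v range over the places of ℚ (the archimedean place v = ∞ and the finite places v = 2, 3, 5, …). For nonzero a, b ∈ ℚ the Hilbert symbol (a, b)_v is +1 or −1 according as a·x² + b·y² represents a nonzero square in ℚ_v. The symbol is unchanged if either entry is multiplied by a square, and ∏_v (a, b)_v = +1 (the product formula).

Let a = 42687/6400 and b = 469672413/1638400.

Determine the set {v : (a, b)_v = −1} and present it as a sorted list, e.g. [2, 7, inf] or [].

[3, 17]

(a, b) ≡ (527, 357) mod (ℚ^×)²; places V = {2, 3, 5, 7, 17, 31, 37, ∞}.
(a,b)_2: α=-8, β=-16; u≡7, v≡5 (mod 8); ε(u)ε(v)=1·0, αω(v)=-8·1, βω(u)=-16·0; sum ≡ 0  ⇒  +1.
(a,b)_7: α=0, u≡4; β=1, v≡2 (mod 7); (4|7)=+1, (2|7)=+1; sign (−1)^0·+1^1·+1^0 = +1.
(a,b)_3: α=4, u≡2; β=1, v≡2 (mod 3); (2|3)=-1, (2|3)=-1; sign (−1)^0·-1^1·-1^4 = -1.
(a,b)_∞: sgn(527)=+, sgn(357)=+, so +1.
(a,b)_17: α=1, u≡10; β=1, v≡15 (mod 17); (10|17)=-1, (15|17)=+1; sign (−1)^0·-1^1·+1^1 = -1.
(a,b)_37: α=0, u≡11; β=2, v≡29 (mod 37); (11|37)=+1, (29|37)=-1; sign (−1)^0·+1^2·-1^0 = +1.
(a,b)_5: α=-2, u≡2; β=-2, v≡3 (mod 5); (2|5)=-1, (3|5)=-1; sign (−1)^0·-1^-2·-1^-2 = +1.
(a,b)_31: α=1, u≡12; β=2, v≡14 (mod 31); (12|31)=-1, (14|31)=+1; sign (−1)^0·-1^2·+1^1 = +1.
Ram(527, 357) = {3, 17}; no ℚ_3-point on the conic.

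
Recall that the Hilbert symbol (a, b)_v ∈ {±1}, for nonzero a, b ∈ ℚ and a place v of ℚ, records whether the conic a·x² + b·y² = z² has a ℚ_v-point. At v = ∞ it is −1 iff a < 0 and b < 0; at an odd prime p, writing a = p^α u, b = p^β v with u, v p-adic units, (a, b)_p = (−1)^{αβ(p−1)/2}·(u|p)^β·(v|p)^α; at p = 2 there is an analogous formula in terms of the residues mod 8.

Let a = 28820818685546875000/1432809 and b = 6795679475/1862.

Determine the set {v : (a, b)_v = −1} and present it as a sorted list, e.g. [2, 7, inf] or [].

[19, 47]

(a, b) ≡ (94, 23218) mod (ℚ^×)²; places V = {2, 3, 5, 7, 13, 19, 23, 29, 47, ∞}.
(a,b)_29: α=2, u≡5; β=2, v≡10 (mod 29); (5|29)=+1, (10|29)=-1; sign (−1)^0·+1^2·-1^2 = +1.
(a,b)_∞: sgn(94)=+, sgn(23218)=+, so +1.
(a,b)_13: α=2, u≡9; β=1, v≡5 (mod 13); (9|13)=+1, (5|13)=-1; sign (−1)^0·+1^1·-1^2 = +1.
(a,b)_3: α=-4, u≡1; β=0, v≡1 (mod 3); (1|3)=+1, (1|3)=+1; sign (−1)^0·+1^0·+1^-4 = +1.
(a,b)_47: α=3, u≡17; β=1, v≡18 (mod 47); (17|47)=+1, (18|47)=+1; sign (−1)^1·+1^1·+1^3 = -1.
(a,b)_2: α=3, β=-1; u≡7, v≡1 (mod 8); ε(u)ε(v)=1·0, αω(v)=3·0, βω(u)=-1·0; sum ≡ 0  ⇒  +1.
(a,b)_23: α=0, u≡3; β=2, v≡7 (mod 23); (3|23)=+1, (7|23)=-1; sign (−1)^0·+1^2·-1^0 = +1.
(a,b)_5: α=12, u≡4; β=2, v≡2 (mod 5); (4|5)=+1, (2|5)=-1; sign (−1)^0·+1^2·-1^12 = +1.
(a,b)_19: α=-2, u≡2; β=-1, v≡5 (mod 19); (2|19)=-1, (5|19)=+1; sign (−1)^0·-1^-1·+1^-2 = -1.
(a,b)_7: α=-2, u≡3; β=-2, v≡6 (mod 7); (3|7)=-1, (6|7)=-1; sign (−1)^0·-1^-2·-1^-2 = +1.
Ram(94, 23218) = {19, 47}; no ℚ_19-point on the conic.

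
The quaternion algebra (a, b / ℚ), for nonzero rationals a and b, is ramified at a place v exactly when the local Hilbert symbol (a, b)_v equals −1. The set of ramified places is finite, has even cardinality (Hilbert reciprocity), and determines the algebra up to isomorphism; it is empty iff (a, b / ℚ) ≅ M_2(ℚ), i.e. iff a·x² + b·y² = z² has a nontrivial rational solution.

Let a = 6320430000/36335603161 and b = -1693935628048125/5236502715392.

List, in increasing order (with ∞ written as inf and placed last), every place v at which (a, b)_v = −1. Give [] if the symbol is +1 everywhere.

(a, b) ≡ (3, -1716099) mod (ℚ^×)²; places V = {2, 3, 5, 7, 11, 13, 17, 19, 23, 31, 37, 41, 43, ∞}.
(a,b)_5: α=4, u≡3; β=4, v≡4 (mod 5); (3|5)=-1, (4|5)=+1; sign (−1)^0·-1^4·+1^4 = +1.
(a,b)_31: α=-2, u≡3; β=-2, v≡15 (mod 31); (3|31)=-1, (15|31)=-1; sign (−1)^0·-1^-2·-1^-2 = +1.
(a,b)_19: α=0, u≡15; β=1, v≡11 (mod 19); (15|19)=-1, (11|19)=+1; sign (−1)^0·-1^1·+1^0 = -1.
(a,b)_∞: sgn(3)=+, sgn(-1716099)=−, so +1.
(a,b)_23: α=0, u≡4; β=-1, v≡5 (mod 23); (4|23)=+1, (5|23)=-1; sign (−1)^0·+1^-1·-1^0 = +1.
(a,b)_3: α=7, u≡1; β=3, v≡1 (mod 3); (1|3)=+1, (1|3)=+1; sign (−1)^1·+1^3·+1^7 = -1.
(a,b)_7: α=0, u≡6; β=5, v≡2 (mod 7); (6|7)=-1, (2|7)=+1; sign (−1)^0·-1^5·+1^0 = -1.
(a,b)_2: α=4, β=-10; u≡3, v≡5 (mod 8); ε(u)ε(v)=1·0, αω(v)=4·1, βω(u)=-10·1; sum ≡ 0  ⇒  +1.
(a,b)_11: α=-2, u≡1; β=1, v≡1 (mod 11); (1|11)=+1, (1|11)=+1; sign (−1)^0·+1^1·+1^-2 = +1.
(a,b)_17: α=2, u≡11; β=1, v≡8 (mod 17); (11|17)=-1, (8|17)=+1; sign (−1)^0·-1^1·+1^2 = -1.
(a,b)_13: α=-2, u≡1; β=-2, v≡2 (mod 13); (1|13)=+1, (2|13)=-1; sign (−1)^0·+1^-2·-1^-2 = +1.
(a,b)_43: α=-2, u≡22; β=0, v≡25 (mod 43); (22|43)=-1, (25|43)=+1; sign (−1)^0·-1^0·+1^-2 = +1.
(a,b)_37: α=0, u≡11; β=-2, v≡19 (mod 37); (11|37)=+1, (19|37)=-1; sign (−1)^0·+1^-2·-1^0 = +1.
(a,b)_41: α=0, u≡12; β=2, v≡38 (mod 41); (12|41)=-1, (38|41)=-1; sign (−1)^0·-1^2·-1^0 = +1.
Ram(3, -1716099) = {3, 7, 17, 19}; no ℚ_3-point on the conic.

[3, 7, 17, 19]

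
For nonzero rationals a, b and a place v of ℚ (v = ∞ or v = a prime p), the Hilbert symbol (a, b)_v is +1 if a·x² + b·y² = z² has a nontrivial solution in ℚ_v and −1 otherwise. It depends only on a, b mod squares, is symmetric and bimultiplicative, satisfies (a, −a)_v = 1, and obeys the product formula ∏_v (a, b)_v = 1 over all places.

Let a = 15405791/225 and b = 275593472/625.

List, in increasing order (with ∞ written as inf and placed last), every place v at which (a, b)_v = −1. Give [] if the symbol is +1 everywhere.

Mod squares: a ≡ 16031, b ≡ 8897. Check v ∈ {∞, 2, 3, 5, 7, 11, 17, 23, 31, 41}.
v=∞: 16031 > 0 and 8897 > 0  ⇒  (a,b)_∞ = +1.
v=5: a=5^-2·(≡4), b=5^-4·(≡2) mod 5; (4|5)=+1, (2|5)=-1; (−1)^{-2·-4·2}·(+1)^-4·(-1)^-2 = +1.
v=3: a=3^-2·(≡2), b=3^0·(≡2) mod 3; (2|3)=-1, (2|3)=-1; (−1)^{-2·0·1}·(-1)^0·(-1)^-2 = +1.
v=7: a=7^0·(≡2), b=7^1·(≡2) mod 7; (2|7)=+1, (2|7)=+1; (−1)^{0·1·3}·(+1)^1·(+1)^0 = +1.
v=11: a=11^0·(≡1), b=11^2·(≡3) mod 11; (1|11)=+1, (3|11)=+1; (−1)^{0·2·5}·(+1)^2·(+1)^0 = +1.
v=41: a=41^1·(≡28), b=41^1·(≡17) mod 41; (28|41)=-1, (17|41)=-1; (−1)^{1·1·20}·(-1)^1·(-1)^1 = +1.
v=23: a=23^1·(≡7), b=23^0·(≡5) mod 23; (7|23)=-1, (5|23)=-1; (−1)^{1·0·11}·(-1)^0·(-1)^1 = -1.
v=2: v_2(a)=0, v_2(b)=8; units ≡ 7, 1 (mod 8); ε·ε+αω+βω = 1·0+0·0+8·0 ≡ 0  ⇒  (a,b)_2 = +1.
v=17: a=17^1·(≡1), b=17^0·(≡14) mod 17; (1|17)=+1, (14|17)=-1; (−1)^{1·0·8}·(+1)^0·(-1)^1 = -1.
v=31: a=31^2·(≡16), b=31^1·(≡5) mod 31; (16|31)=+1, (5|31)=+1; (−1)^{2·1·15}·(+1)^1·(+1)^2 = +1.
Ram(16031, 8897) = {17, 23}; no ℚ_17-point on the conic.

[17, 23]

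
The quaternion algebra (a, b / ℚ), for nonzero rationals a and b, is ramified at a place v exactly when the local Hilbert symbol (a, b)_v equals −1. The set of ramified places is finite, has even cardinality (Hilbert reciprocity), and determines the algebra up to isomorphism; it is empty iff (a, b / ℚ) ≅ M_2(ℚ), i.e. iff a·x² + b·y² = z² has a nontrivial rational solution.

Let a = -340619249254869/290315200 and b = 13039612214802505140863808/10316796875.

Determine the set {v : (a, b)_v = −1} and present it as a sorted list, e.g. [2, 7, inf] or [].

[3, 7, 11, 13]

(a, b) ≡ (-4123, 492063) mod (ℚ^×)²; places V = {2, 3, 5, 7, 11, 13, 17, 19, 23, 31, 37, ∞}.
(a,b)_2: α=-6, β=6; u≡5, v≡7 (mod 8); ε(u)ε(v)=0·1, αω(v)=-6·0, βω(u)=6·1; sum ≡ 0  ⇒  +1.
(a,b)_∞: sgn(-4123)=−, sgn(492063)=+, so +1.
(a,b)_5: α=-2, u≡2; β=-8, v≡3 (mod 5); (2|5)=-1, (3|5)=-1; sign (−1)^0·-1^-8·-1^-2 = +1.
(a,b)_11: α=0, u≡2; β=-1, v≡6 (mod 11); (2|11)=-1, (6|11)=-1; sign (−1)^0·-1^-1·-1^0 = -1.
(a,b)_37: α=2, u≡3; β=3, v≡3 (mod 37); (3|37)=+1, (3|37)=+1; sign (−1)^0·+1^3·+1^2 = +1.
(a,b)_7: α=-3, u≡5; β=-4, v≡6 (mod 7); (5|7)=-1, (6|7)=-1; sign (−1)^0·-1^-4·-1^-3 = -1.
(a,b)_31: α=3, u≡6; β=5, v≡16 (mod 31); (6|31)=-1, (16|31)=+1; sign (−1)^1·-1^5·+1^3 = +1.
(a,b)_19: α=1, u≡6; β=2, v≡11 (mod 19); (6|19)=+1, (11|19)=+1; sign (−1)^0·+1^2·+1^1 = +1.
(a,b)_17: α=2, u≡1; β=0, v≡4 (mod 17); (1|17)=+1, (4|17)=+1; sign (−1)^0·+1^0·+1^2 = +1.
(a,b)_13: α=2, u≡7; β=3, v≡8 (mod 13); (7|13)=-1, (8|13)=-1; sign (−1)^0·-1^3·-1^2 = -1.
(a,b)_3: α=2, u≡2; β=11, v≡2 (mod 3); (2|3)=-1, (2|3)=-1; sign (−1)^0·-1^11·-1^2 = -1.
(a,b)_23: α=-2, u≡5; β=0, v≡6 (mod 23); (5|23)=-1, (6|23)=+1; sign (−1)^0·-1^0·+1^-2 = +1.
(-4123, 492063 / ℚ) ramifies at {3, 7, 11, 13}: a division algebra.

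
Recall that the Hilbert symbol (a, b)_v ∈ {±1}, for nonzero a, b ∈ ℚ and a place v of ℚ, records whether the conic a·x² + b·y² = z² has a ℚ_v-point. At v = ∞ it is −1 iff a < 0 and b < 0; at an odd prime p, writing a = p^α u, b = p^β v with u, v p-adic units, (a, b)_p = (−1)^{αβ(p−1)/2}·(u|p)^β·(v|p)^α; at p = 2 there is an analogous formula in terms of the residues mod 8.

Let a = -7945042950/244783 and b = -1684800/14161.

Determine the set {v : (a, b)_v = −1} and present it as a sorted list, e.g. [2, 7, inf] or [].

[23, inf]

Mod squares: a ≡ -4186, b ≡ -13. Check v ∈ {∞, 2, 3, 5, 7, 11, 13, 17, 23}.
v=13: a=13^1·(≡12), b=13^1·(≡9) mod 13; (12|13)=+1, (9|13)=+1; (−1)^{1·1·6}·(+1)^1·(+1)^1 = +1.
v=17: a=17^-2·(≡15), b=17^-2·(≡16) mod 17; (15|17)=+1, (16|17)=+1; (−1)^{-2·-2·8}·(+1)^-2·(+1)^-2 = +1.
v=2: v_2(a)=1, v_2(b)=6; units ≡ 3, 3 (mod 8); ε·ε+αω+βω = 1·1+1·1+6·1 ≡ 0  ⇒  (a,b)_2 = +1.
v=11: a=11^-2·(≡9), b=11^0·(≡1) mod 11; (9|11)=+1, (1|11)=+1; (−1)^{-2·0·5}·(+1)^0·(+1)^-2 = +1.
v=3: a=3^12·(≡2), b=3^4·(≡2) mod 3; (2|3)=-1, (2|3)=-1; (−1)^{12·4·1}·(-1)^4·(-1)^12 = +1.
v=23: a=23^1·(≡3), b=23^0·(≡17) mod 23; (3|23)=+1, (17|23)=-1; (−1)^{1·0·11}·(+1)^0·(-1)^1 = -1.
v=∞: -4186 < 0 and -13 < 0  ⇒  (a,b)_∞ = -1.
v=7: a=7^-1·(≡4), b=7^-2·(≡1) mod 7; (4|7)=+1, (1|7)=+1; (−1)^{-1·-2·3}·(+1)^-2·(+1)^-1 = +1.
v=5: a=5^2·(≡4), b=5^2·(≡3) mod 5; (4|5)=+1, (3|5)=-1; (−1)^{2·2·2}·(+1)^2·(-1)^2 = +1.
(-4186, -13 / ℚ) ramifies at {23, ∞}: a division algebra.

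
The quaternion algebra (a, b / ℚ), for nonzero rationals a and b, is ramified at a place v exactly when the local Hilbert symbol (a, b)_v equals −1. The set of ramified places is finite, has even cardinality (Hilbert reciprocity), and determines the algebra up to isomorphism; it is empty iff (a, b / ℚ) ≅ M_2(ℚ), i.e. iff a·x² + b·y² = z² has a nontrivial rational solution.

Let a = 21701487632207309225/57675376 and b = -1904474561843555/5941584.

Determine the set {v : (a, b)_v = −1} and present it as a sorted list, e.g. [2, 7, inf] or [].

[11, 31, 43, 53]

(a, b) ≡ (36453551, -2471211655) mod (ℚ^×)²; places V = {2, 3, 5, 11, 13, 23, 29, 31, 41, 43, 53, ∞}.
(a,b)_11: α=-2, u≡6; β=-3, v≡10 (mod 11); (6|11)=-1, (10|11)=-1; sign (−1)^0·-1^-3·-1^-2 = -1.
(a,b)_41: α=1, u≡35; β=1, v≡22 (mod 41); (35|41)=-1, (22|41)=-1; sign (−1)^0·-1^1·-1^1 = +1.
(a,b)_53: α=2, u≡8; β=1, v≡38 (mod 53); (8|53)=-1, (38|53)=+1; sign (−1)^0·-1^1·+1^2 = -1.
(a,b)_29: α=3, u≡17; β=3, v≡27 (mod 29); (17|29)=-1, (27|29)=-1; sign (−1)^0·-1^3·-1^3 = +1.
(a,b)_23: α=1, u≡15; β=1, v≡6 (mod 23); (15|23)=-1, (6|23)=+1; sign (−1)^1·-1^1·+1^1 = +1.
(a,b)_13: α=2, u≡4; β=2, v≡1 (mod 13); (4|13)=+1, (1|13)=+1; sign (−1)^0·+1^2·+1^2 = +1.
(a,b)_2: α=-4, β=-4; u≡7, v≡1 (mod 8); ε(u)ε(v)=1·0, αω(v)=-4·0, βω(u)=-4·0; sum ≡ 0  ⇒  +1.
(a,b)_5: α=2, u≡4; β=1, v≡1 (mod 5); (4|5)=+1, (1|5)=+1; sign (−1)^0·+1^1·+1^2 = +1.
(a,b)_∞: sgn(36453551)=+, sgn(-2471211655)=−, so +1.
(a,b)_43: α=3, u≡32; β=2, v≡33 (mod 43); (32|43)=-1, (33|43)=-1; sign (−1)^0·-1^2·-1^3 = -1.
(a,b)_3: α=0, u≡2; β=-2, v≡2 (mod 3); (2|3)=-1, (2|3)=-1; sign (−1)^0·-1^-2·-1^0 = +1.
(a,b)_31: α=-3, u≡12; β=-1, v≡24 (mod 31); (12|31)=-1, (24|31)=-1; sign (−1)^1·-1^-1·-1^-3 = -1.
Ram(36453551, -2471211655) = {11, 31, 43, 53}; no ℚ_11-point on the conic.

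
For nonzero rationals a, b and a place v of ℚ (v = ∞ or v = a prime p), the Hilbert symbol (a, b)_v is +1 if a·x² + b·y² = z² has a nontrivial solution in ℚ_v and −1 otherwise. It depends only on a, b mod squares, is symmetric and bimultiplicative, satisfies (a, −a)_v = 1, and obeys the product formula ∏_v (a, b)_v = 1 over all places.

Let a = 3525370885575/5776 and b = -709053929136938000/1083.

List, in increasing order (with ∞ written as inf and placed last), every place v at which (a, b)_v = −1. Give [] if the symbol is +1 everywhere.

[5, 7, 11, 17]

(a, b) ≡ (7, -19635) mod (ℚ^×)²; places V = {2, 3, 5, 7, 11, 17, 19, 23, ∞}.
(a,b)_17: α=2, u≡12; β=3, v≡4 (mod 17); (12|17)=-1, (4|17)=+1; sign (−1)^0·-1^3·+1^2 = -1.
(a,b)_11: α=4, u≡6; β=7, v≡2 (mod 11); (6|11)=-1, (2|11)=-1; sign (−1)^0·-1^7·-1^4 = -1.
(a,b)_2: α=-4, β=4; u≡7, v≡5 (mod 8); ε(u)ε(v)=1·0, αω(v)=-4·1, βω(u)=4·0; sum ≡ 0  ⇒  +1.
(a,b)_3: α=2, u≡1; β=-1, v≡1 (mod 3); (1|3)=+1, (1|3)=+1; sign (−1)^0·+1^-1·+1^2 = +1.
(a,b)_23: α=2, u≡14; β=2, v≡21 (mod 23); (14|23)=-1, (21|23)=-1; sign (−1)^0·-1^2·-1^2 = +1.
(a,b)_∞: sgn(7)=+, sgn(-19635)=−, so +1.
(a,b)_7: α=1, u≡4; β=1, v≡2 (mod 7); (4|7)=+1, (2|7)=+1; sign (−1)^1·+1^1·+1^1 = -1.
(a,b)_5: α=2, u≡3; β=3, v≡2 (mod 5); (3|5)=-1, (2|5)=-1; sign (−1)^0·-1^3·-1^2 = -1.
(a,b)_19: α=-2, u≡7; β=-2, v≡17 (mod 19); (7|19)=+1, (17|19)=+1; sign (−1)^0·+1^-2·+1^-2 = +1.
(7, -19635 / ℚ) ramifies at {5, 7, 11, 17}: a division algebra.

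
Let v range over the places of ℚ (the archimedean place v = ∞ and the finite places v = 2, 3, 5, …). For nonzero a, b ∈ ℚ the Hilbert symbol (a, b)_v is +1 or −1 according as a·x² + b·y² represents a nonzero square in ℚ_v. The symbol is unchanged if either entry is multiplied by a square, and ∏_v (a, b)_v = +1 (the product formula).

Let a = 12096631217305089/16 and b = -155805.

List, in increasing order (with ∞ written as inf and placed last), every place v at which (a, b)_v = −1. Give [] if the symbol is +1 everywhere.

[13, 17]

Mod squares: a ≡ 28249, b ≡ -155805. Check v ∈ {∞, 2, 3, 5, 7, 13, 17, 41, 47, 53}.
v=47: a=47^2·(≡21), b=47^1·(≡22) mod 47; (21|47)=+1, (22|47)=-1; (−1)^{2·1·23}·(+1)^1·(-1)^2 = +1.
v=2: v_2(a)=-4, v_2(b)=0; units ≡ 1, 3 (mod 8); ε·ε+αω+βω = 0·1+-4·1+0·0 ≡ 0  ⇒  (a,b)_2 = +1.
v=41: a=41^1·(≡5), b=41^0·(≡36) mod 41; (5|41)=+1, (36|41)=+1; (−1)^{1·0·20}·(+1)^0·(+1)^1 = +1.
v=5: a=5^0·(≡4), b=5^1·(≡4) mod 5; (4|5)=+1, (4|5)=+1; (−1)^{0·1·2}·(+1)^1·(+1)^0 = +1.
v=∞: 28249 > 0 and -155805 < 0  ⇒  (a,b)_∞ = +1.
v=13: a=13^3·(≡5), b=13^1·(≡1) mod 13; (5|13)=-1, (1|13)=+1; (−1)^{3·1·6}·(-1)^1·(+1)^3 = -1.
v=7: a=7^2·(≡1), b=7^0·(≡1) mod 7; (1|7)=+1, (1|7)=+1; (−1)^{2·0·3}·(+1)^0·(+1)^2 = +1.
v=3: a=3^4·(≡1), b=3^1·(≡1) mod 3; (1|3)=+1, (1|3)=+1; (−1)^{4·1·1}·(+1)^1·(+1)^4 = +1.
v=17: a=17^2·(≡6), b=17^1·(≡15) mod 17; (6|17)=-1, (15|17)=+1; (−1)^{2·1·8}·(-1)^1·(+1)^2 = -1.
v=53: a=53^1·(≡32), b=53^0·(≡15) mod 53; (32|53)=-1, (15|53)=+1; (−1)^{1·0·26}·(-1)^0·(+1)^1 = +1.
Ram(28249, -155805) = {13, 17}; no ℚ_13-point on the conic.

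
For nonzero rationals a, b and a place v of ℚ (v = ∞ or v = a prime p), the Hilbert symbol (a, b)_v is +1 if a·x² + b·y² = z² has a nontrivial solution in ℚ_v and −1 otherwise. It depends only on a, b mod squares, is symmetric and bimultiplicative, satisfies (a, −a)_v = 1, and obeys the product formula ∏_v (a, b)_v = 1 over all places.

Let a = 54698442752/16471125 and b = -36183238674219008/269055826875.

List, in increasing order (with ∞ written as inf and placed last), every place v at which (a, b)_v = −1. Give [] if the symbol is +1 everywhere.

Mod squares: a ≡ 10, b ≡ -969. Check v ∈ {∞, 2, 3, 5, 11, 17, 19}.
v=3: a=3^-2·(≡1), b=3^-5·(≡1) mod 3; (1|3)=+1, (1|3)=+1; (−1)^{-2·-5·1}·(+1)^-5·(+1)^-2 = +1.
v=∞: 10 > 0 and -969 < 0  ⇒  (a,b)_∞ = +1.
v=5: a=5^-3·(≡3), b=5^-4·(≡4) mod 5; (3|5)=-1, (4|5)=+1; (−1)^{-3·-4·2}·(-1)^-4·(+1)^-3 = +1.
v=19: a=19^2·(≡14), b=19^3·(≡11) mod 19; (14|19)=-1, (11|19)=+1; (−1)^{2·3·9}·(-1)^3·(+1)^2 = -1.
v=2: v_2(a)=19, v_2(b)=30; units ≡ 5, 7 (mod 8); ε·ε+αω+βω = 0·1+19·0+30·1 ≡ 0  ⇒  (a,b)_2 = +1.
v=11: a=11^-4·(≡10), b=11^-6·(≡10) mod 11; (10|11)=-1, (10|11)=-1; (−1)^{-4·-6·5}·(-1)^-6·(-1)^-4 = +1.
v=17: a=17^2·(≡14), b=17^3·(≡10) mod 17; (14|17)=-1, (10|17)=-1; (−1)^{2·3·8}·(-1)^3·(-1)^2 = -1.
Ram(10, -969) = {17, 19}; no ℚ_17-point on the conic.

[17, 19]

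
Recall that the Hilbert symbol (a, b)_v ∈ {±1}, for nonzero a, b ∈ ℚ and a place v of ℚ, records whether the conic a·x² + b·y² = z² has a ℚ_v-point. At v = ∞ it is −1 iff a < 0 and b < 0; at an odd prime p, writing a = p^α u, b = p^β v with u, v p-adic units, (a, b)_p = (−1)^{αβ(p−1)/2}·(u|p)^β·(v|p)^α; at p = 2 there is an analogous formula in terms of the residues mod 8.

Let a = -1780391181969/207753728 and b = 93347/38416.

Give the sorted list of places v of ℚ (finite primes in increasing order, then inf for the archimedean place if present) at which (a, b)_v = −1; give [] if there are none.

Mod squares: a ≡ -2, b ≡ 323. Check v ∈ {∞, 2, 3, 7, 13, 17, 19}.
v=19: a=19^2·(≡17), b=19^1·(≡4) mod 19; (17|19)=+1, (4|19)=+1; (−1)^{2·1·9}·(+1)^1·(+1)^2 = +1.
v=2: v_2(a)=-9, v_2(b)=-4; units ≡ 7, 3 (mod 8); ε·ε+αω+βω = 1·1+-9·1+-4·0 ≡ 0  ⇒  (a,b)_2 = +1.
v=7: a=7^-4·(≡6), b=7^-4·(≡1) mod 7; (6|7)=-1, (1|7)=+1; (−1)^{-4·-4·3}·(-1)^-4·(+1)^-4 = +1.
v=3: a=3^10·(≡1), b=3^0·(≡2) mod 3; (1|3)=+1, (2|3)=-1; (−1)^{10·0·1}·(+1)^0·(-1)^10 = +1.
v=∞: -2 < 0 and 323 > 0  ⇒  (a,b)_∞ = +1.
v=13: a=13^-2·(≡7), b=13^0·(≡7) mod 13; (7|13)=-1, (7|13)=-1; (−1)^{-2·0·6}·(-1)^0·(-1)^-2 = +1.
v=17: a=17^4·(≡4), b=17^3·(≡8) mod 17; (4|17)=+1, (8|17)=+1; (−1)^{4·3·8}·(+1)^3·(+1)^4 = +1.
Ram(a, b) = ∅: the form -2·x² + 323·y² − z² is isotropic over every ℚ_v, so by Hasse–Minkowski it is isotropic over ℚ.

[]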